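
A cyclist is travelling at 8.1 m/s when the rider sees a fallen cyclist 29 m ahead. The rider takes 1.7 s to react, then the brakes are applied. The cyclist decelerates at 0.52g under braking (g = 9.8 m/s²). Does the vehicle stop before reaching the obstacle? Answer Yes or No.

a = 0.52 × 9.8 = 5.096 m/s².
Reaction distance = 8.1000 × 1.7 = 13.770 m.
Braking distance = v²/(2a) = 65.610 / 10.192 = 6.437 m.
Total stopping distance = 13.770 + 6.437 = 20.207 m, vs 29 m available — it stops with 29 − 20.207 = 8.793 m to spare.

Yes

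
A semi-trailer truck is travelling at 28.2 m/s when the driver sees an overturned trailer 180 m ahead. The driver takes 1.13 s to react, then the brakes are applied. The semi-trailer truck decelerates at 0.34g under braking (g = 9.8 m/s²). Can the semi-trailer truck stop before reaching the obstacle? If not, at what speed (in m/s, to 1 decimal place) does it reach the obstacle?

Yes — it stops about 28.8 m short of the obstacle, so it never reaches it

a = 0.34 × 9.8 = 3.332 m/s².
Reaction distance = 28.2000 × 1.13 = 31.866 m.
Braking distance = v²/(2a) = 795.240 / 6.664 = 119.334 m.
Total stopping distance = 31.866 + 119.334 = 151.200 m, vs 180 m available — it stops with 180 − 151.200 = 28.800 m to spare.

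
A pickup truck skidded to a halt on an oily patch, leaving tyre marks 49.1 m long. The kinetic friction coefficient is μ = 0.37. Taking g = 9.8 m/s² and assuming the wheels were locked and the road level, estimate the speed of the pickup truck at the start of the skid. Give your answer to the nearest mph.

Deceleration a = μg = 0.37 × 9.8 = 3.626 m/s².
v = √(2a·d) = √(2 × 3.626 × 49.1) = √356.073 = 18.8699 m/s.
= 18.8699 ÷ 0.44704 = 42.211 mph.

Initial speed ≈ 42 mph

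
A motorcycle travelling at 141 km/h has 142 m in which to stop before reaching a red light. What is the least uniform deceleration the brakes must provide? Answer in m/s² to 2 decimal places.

141 km/h ÷ 3.6 = 39.1667 m/s.
v² = 2a·d ⇒ a = v²/(2d) = 39.1667² / (2 × 142.000) = 1534.030 / 284.000 = 5.4015 m/s².

Required deceleration ≈ 5.40 m/s²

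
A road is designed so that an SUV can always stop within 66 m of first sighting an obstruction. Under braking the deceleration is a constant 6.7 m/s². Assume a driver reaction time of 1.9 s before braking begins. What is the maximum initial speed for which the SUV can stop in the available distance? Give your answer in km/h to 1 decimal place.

Maximum speed ≈ 70.6 km/h

Stopping distance: v·t_r + v²/(2a) = 66 with t_r = 1.9 s and a = 6.700 m/s².
So v² + 25.460 v − 884.40 = 0.
Positive root: v = −a·t_r + √((a·t_r)² + 2a·d) = −12.730 + √(162.053 + 884.40) = 19.6189 m/s.
19.6189 m/s × 3.6 = 70.628 km/h.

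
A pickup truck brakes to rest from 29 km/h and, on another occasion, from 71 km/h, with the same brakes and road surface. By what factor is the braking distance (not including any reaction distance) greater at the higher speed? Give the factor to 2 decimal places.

Factor ≈ 5.99

Braking distance d = v²/(2a), so with a fixed, d ∝ v².
Factor = (71/29)² = 2.4483² = 5.9942.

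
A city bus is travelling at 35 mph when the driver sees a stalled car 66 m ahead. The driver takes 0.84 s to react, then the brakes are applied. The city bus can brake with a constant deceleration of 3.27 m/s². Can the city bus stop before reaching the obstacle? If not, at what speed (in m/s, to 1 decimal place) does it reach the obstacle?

35 mph × 0.44704 = 15.6464 m/s.
Reaction distance = 15.6464 × 0.84 = 13.143 m.
Braking distance = v²/(2a) = 244.810 / 6.540 = 37.433 m.
Total stopping distance = 13.143 + 37.433 = 50.576 m, vs 66 m available — it stops with 66 − 50.576 = 15.424 m to spare.

Yes — it stops about 15.4 m short of the obstacle, so it never reaches it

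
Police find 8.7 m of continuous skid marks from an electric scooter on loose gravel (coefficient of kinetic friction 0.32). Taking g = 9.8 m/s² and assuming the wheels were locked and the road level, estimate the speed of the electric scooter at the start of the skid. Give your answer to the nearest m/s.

Deceleration a = μg = 0.32 × 9.8 = 3.136 m/s².
v = √(2a·d) = √(2 × 3.136 × 8.7) = √54.566 = 7.3869 m/s.

Initial speed ≈ 7 m/s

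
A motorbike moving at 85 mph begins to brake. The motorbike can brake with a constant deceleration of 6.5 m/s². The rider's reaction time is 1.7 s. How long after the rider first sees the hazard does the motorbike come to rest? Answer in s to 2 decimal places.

Total time ≈ 7.55 s

85 mph × 0.44704 = 37.9984 m/s.
Braking time = v/a = 37.9984 / 6.500 = 5.846 s.
Total = 1.7 + 5.846 = 7.546 s.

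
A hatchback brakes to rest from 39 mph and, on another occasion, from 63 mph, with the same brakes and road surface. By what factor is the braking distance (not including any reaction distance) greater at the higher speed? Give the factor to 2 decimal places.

Factor ≈ 2.61

Braking distance d = v²/(2a), so with a fixed, d ∝ v².
Factor = (63/39)² = 1.6154² = 2.6095.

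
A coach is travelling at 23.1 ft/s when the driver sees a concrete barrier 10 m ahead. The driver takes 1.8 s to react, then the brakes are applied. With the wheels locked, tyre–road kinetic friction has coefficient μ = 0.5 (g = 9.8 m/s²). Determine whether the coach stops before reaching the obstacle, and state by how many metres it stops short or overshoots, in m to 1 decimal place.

23.1 ft/s × 0.3048 = 7.0409 m/s.
a = μg = 0.5 × 9.8 = 4.900 m/s².
Reaction distance = 7.0409 × 1.8 = 12.674 m.
Braking distance = v²/(2a) = 49.574 / 9.800 = 5.059 m.
Total stopping distance = 12.674 + 5.059 = 17.733 m, vs 10 m available — it cannot stop in time and overshoots by 17.733 − 10 = 7.733 m.

No — it overshoots by 7.7 m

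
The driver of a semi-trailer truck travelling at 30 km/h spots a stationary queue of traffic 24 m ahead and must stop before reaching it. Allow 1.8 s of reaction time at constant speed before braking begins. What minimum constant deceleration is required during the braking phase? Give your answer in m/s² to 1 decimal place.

30 km/h ÷ 3.6 = 8.3333 m/s.
Distance covered during reaction = 8.3333 × 1.8 = 15.000 m.
Distance available for braking: 24 − 15.000 = 9.000 m.
v² = 2a·d ⇒ a = v²/(2d) = 8.3333² / (2 × 9.000) = 69.444 / 18.000 = 3.8580 m/s².

Required deceleration ≈ 3.9 m/s²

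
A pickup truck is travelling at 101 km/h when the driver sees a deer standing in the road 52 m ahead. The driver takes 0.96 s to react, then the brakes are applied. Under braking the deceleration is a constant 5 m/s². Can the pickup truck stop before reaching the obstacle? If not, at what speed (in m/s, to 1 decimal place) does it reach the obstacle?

No — it strikes the obstacle at 23.2 m/s

101 km/h ÷ 3.6 = 28.0556 m/s.
Reaction distance = 28.0556 × 0.96 = 26.933 m.
Braking distance needed to stop: v²/(2a) = 787.117 / 10.000 = 78.712 m, so total needed = 26.933 + 78.712 = 105.645 m > 52 m — it cannot stop.
Distance remaining when braking begins: 52 − 26.933 = 25.067 m.
v² = v₀² − 2a·d = 787.117 − 2 × 5.000 × 25.067 = 536.447 m²/s².
v = √536.447 = 23.161 m/s.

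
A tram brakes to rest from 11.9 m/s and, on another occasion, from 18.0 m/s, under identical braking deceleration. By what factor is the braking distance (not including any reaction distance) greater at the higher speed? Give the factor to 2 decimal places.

Braking distance d = v²/(2a), so with a fixed, d ∝ v².
Factor = (18.0/11.9)² = 1.5126² = 2.2880.

Factor ≈ 2.29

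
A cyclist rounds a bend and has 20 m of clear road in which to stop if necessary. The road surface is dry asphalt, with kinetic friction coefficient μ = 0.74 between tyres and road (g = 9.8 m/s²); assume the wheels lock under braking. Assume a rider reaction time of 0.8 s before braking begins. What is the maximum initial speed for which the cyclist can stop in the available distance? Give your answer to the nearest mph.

a = μg = 0.74 × 9.8 = 7.252 m/s².
Stopping distance: v·t_r + v²/(2a) = 20 with t_r = 0.8 s and a = 7.252 m/s².
So v² + 11.603 v − 290.08 = 0.
Positive root: v = −a·t_r + √((a·t_r)² + 2a·d) = −5.802 + √(33.663 + 290.08) = 12.1909 m/s.
12.1909 m/s ÷ 0.44704 = 27.270 mph.

Maximum speed ≈ 27 mph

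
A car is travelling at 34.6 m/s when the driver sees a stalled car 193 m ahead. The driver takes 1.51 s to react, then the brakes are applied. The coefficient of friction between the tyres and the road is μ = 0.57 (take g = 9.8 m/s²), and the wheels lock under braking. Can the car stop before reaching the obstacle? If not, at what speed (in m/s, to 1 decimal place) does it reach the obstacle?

a = μg = 0.57 × 9.8 = 5.586 m/s².
Reaction distance = 34.6000 × 1.51 = 52.246 m.
Braking distance = v²/(2a) = 1197.160 / 11.172 = 107.157 m.
Total stopping distance = 52.246 + 107.157 = 159.403 m, vs 193 m available — it stops with 193 − 159.403 = 33.597 m to spare.

Yes — it stops about 33.6 m short of the obstacle, so it never reaches it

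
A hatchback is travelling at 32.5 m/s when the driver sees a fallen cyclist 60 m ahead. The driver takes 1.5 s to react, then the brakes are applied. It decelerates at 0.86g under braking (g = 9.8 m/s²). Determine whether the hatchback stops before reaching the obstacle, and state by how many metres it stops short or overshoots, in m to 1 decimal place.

a = 0.86 × 9.8 = 8.428 m/s².
Reaction distance = 32.5000 × 1.5 = 48.750 m.
Braking distance = v²/(2a) = 1056.250 / 16.856 = 62.663 m.
Total stopping distance = 48.750 + 62.663 = 111.413 m, vs 60 m available — it cannot stop in time and overshoots by 111.413 − 60 = 51.413 m.

No — it overshoots by 51.4 m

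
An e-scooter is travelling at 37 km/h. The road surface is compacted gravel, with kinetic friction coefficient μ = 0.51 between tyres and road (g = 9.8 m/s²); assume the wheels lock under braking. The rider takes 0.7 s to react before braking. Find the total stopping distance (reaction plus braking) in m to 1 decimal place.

Total stopping distance ≈ 17.8 m

37 km/h ÷ 3.6 = 10.2778 m/s.
a = μg = 0.51 × 9.8 = 4.998 m/s².
Reaction distance = v·t_r = 10.2778 × 0.7 = 7.194 m.
Braking distance = v²/(2a) = 10.2778² / (2 × 4.998) = 105.633 / 9.996 = 10.568 m.
Total = 7.194 + 10.568 = 17.762 m.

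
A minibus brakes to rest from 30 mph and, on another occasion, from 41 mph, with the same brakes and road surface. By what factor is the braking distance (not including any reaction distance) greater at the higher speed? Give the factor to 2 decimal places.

Factor ≈ 1.87

Braking distance d = v²/(2a), so with a fixed, d ∝ v².
Factor = (41/30)² = 1.3667² = 1.8679.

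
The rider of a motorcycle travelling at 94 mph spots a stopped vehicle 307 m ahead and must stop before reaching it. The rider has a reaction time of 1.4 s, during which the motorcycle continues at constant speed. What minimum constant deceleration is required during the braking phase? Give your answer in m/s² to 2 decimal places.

Required deceleration ≈ 3.56 m/s²

94 mph × 0.44704 = 42.0218 m/s.
Distance covered during reaction = 42.0218 × 1.4 = 58.831 m.
Distance available for braking: 307 − 58.831 = 248.169 m.
v² = 2a·d ⇒ a = v²/(2d) = 42.0218² / (2 × 248.169) = 1765.832 / 496.338 = 3.5577 m/s².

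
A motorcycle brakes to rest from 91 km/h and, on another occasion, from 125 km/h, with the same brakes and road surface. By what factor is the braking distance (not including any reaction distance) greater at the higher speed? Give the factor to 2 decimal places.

Braking distance d = v²/(2a), so with a fixed, d ∝ v².
Factor = (125/91)² = 1.3736² = 1.8868.

Factor ≈ 1.89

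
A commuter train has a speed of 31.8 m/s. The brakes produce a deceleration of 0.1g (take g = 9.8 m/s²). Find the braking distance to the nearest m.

a = 0.1 × 9.8 = 0.980 m/s².
Braking distance = v²/(2a) = 31.8000² / (2 × 0.980) = 1011.240 / 1.960 = 515.939 m.

Braking distance ≈ 516 m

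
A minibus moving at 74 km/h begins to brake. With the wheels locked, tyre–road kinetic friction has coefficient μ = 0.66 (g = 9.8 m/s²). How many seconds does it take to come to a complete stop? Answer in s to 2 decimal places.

74 km/h ÷ 3.6 = 20.5556 m/s.
a = μg = 0.66 × 9.8 = 6.468 m/s².
Braking time = v/a = 20.5556 / 6.468 = 3.178 s.

Braking time ≈ 3.18 s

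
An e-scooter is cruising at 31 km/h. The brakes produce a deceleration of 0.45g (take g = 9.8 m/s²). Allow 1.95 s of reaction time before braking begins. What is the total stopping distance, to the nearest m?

31 km/h ÷ 3.6 = 8.6111 m/s.
a = 0.45 × 9.8 = 4.410 m/s².
Reaction distance = v·t_r = 8.6111 × 1.95 = 16.792 m.
Braking distance = v²/(2a) = 8.6111² / (2 × 4.410) = 74.151 / 8.820 = 8.407 m.
Total = 16.792 + 8.407 = 25.199 m.

Total stopping distance ≈ 25 m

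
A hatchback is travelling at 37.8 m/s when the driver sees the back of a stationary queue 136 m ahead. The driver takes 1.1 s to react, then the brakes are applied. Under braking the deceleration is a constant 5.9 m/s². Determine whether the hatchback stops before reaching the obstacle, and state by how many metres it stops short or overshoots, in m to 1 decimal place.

No — it overshoots by 26.7 m

Reaction distance = 37.8000 × 1.1 = 41.580 m.
Braking distance = v²/(2a) = 1428.840 / 11.800 = 121.088 m.
Total stopping distance = 41.580 + 121.088 = 162.668 m, vs 136 m available — it cannot stop in time and overshoots by 162.668 − 136 = 26.668 m.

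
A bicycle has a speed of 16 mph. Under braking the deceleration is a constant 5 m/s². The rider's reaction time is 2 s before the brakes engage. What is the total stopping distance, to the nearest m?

16 mph × 0.44704 = 7.1526 m/s.
Reaction distance = v·t_r = 7.1526 × 2 = 14.305 m.
Braking distance = v²/(2a) = 7.1526² / (2 × 5.000) = 51.160 / 10.000 = 5.116 m.
Total = 14.305 + 5.116 = 19.421 m.

Total stopping distance ≈ 19 m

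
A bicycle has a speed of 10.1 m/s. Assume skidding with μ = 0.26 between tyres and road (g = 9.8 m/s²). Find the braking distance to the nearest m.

Braking distance ≈ 20 m

a = μg = 0.26 × 9.8 = 2.548 m/s².
Braking distance = v²/(2a) = 10.1000² / (2 × 2.548) = 102.010 / 5.096 = 20.018 m.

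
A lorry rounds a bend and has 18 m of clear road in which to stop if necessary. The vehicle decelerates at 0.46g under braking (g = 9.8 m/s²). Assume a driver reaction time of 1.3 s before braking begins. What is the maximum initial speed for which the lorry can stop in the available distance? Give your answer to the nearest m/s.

a = 0.46 × 9.8 = 4.508 m/s².
Stopping distance: v·t_r + v²/(2a) = 18 with t_r = 1.3 s and a = 4.508 m/s².
So v² + 11.721 v − 162.29 = 0.
Positive root: v = −a·t_r + √((a·t_r)² + 2a·d) = −5.860 + √(34.340 + 162.29) = 8.1625 m/s.

Maximum speed ≈ 8 m/s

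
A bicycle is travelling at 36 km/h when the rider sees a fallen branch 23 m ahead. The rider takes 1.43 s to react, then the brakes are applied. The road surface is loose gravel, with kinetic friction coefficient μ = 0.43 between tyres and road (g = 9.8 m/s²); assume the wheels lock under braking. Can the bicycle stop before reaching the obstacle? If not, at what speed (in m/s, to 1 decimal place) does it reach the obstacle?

No — it strikes the obstacle at 5.2 m/s

36 km/h ÷ 3.6 = 10.0000 m/s.
a = μg = 0.43 × 9.8 = 4.214 m/s².
Reaction distance = 10.0000 × 1.43 = 14.300 m.
Braking distance needed to stop: v²/(2a) = 100.000 / 8.428 = 11.865 m, so total needed = 14.300 + 11.865 = 26.165 m > 23 m — it cannot stop.
Distance remaining when braking begins: 23 − 14.300 = 8.700 m.
v² = v₀² − 2a·d = 100.000 − 2 × 4.214 × 8.700 = 26.676 m²/s².
v = √26.676 = 5.165 m/s.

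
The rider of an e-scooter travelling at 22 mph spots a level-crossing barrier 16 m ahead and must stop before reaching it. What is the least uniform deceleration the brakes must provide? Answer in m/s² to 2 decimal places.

22 mph × 0.44704 = 9.8349 m/s.
v² = 2a·d ⇒ a = v²/(2d) = 9.8349² / (2 × 16.000) = 96.725 / 32.000 = 3.0227 m/s².

Required deceleration ≈ 3.02 m/s²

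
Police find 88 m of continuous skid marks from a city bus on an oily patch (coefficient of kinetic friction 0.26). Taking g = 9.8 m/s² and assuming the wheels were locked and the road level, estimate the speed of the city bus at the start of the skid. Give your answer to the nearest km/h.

Initial speed ≈ 76 km/h

Deceleration a = μg = 0.26 × 9.8 = 2.548 m/s².
v = √(2a·d) = √(2 × 2.548 × 88) = √448.448 = 21.1766 m/s.
= 21.1766 × 3.6 = 76.236 km/h.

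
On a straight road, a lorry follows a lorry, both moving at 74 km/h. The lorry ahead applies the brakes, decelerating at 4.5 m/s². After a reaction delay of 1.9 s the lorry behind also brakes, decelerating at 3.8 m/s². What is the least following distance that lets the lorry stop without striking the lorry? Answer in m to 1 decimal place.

Minimum gap ≈ 47.7 m

74 km/h ÷ 3.6 = 20.5556 m/s.
Leader travels v²/(2a_L) = 422.533 / 9.000 = 46.948 m before stopping.
Follower covers v·t_r = 20.5556 × 1.9 = 39.056 m while reacting, then v²/(2a_F) = 422.533 / 7.600 = 55.596 m while braking, for a total of 39.056 + 55.596 = 94.652 m.
Since a_F ≤ a_L and the follower starts braking later, the follower is never slower than the leader, so the closest approach is when both have stopped.
Minimum gap = 94.652 − 46.948 = 47.704 m.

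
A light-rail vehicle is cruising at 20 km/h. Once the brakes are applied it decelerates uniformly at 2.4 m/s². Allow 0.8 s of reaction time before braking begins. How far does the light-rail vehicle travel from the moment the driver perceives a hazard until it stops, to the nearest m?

Total stopping distance ≈ 11 m

20 km/h ÷ 3.6 = 5.5556 m/s.
Reaction distance = v·t_r = 5.5556 × 0.8 = 4.444 m.
Braking distance = v²/(2a) = 5.5556² / (2 × 2.400) = 30.865 / 4.800 = 6.430 m.
Total = 4.444 + 6.430 = 10.874 m.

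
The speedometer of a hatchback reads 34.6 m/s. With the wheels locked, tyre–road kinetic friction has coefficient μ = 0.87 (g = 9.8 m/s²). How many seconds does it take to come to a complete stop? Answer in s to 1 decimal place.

a = μg = 0.87 × 9.8 = 8.526 m/s².
Braking time = v/a = 34.6000 / 8.526 = 4.058 s.

Braking time ≈ 4.1 s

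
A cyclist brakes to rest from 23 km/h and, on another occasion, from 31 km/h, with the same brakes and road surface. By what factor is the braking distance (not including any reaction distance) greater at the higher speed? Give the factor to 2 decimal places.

Braking distance d = v²/(2a), so with a fixed, d ∝ v².
Factor = (31/23)² = 1.3478² = 1.8166.

Factor ≈ 1.82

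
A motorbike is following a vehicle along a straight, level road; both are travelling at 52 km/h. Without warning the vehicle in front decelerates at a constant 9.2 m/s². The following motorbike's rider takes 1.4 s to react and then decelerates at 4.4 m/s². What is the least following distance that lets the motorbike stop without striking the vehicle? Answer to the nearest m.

Minimum gap ≈ 33 m

52 km/h ÷ 3.6 = 14.4444 m/s.
Leader travels v²/(2a_L) = 208.641 / 18.400 = 11.339 m before stopping.
Follower covers v·t_r = 14.4444 × 1.4 = 20.222 m while reacting, then v²/(2a_F) = 208.641 / 8.800 = 23.709 m while braking, for a total of 20.222 + 23.709 = 43.931 m.
Since a_F ≤ a_L and the follower starts braking later, the follower is never slower than the leader, so the closest approach is when both have stopped.
Minimum gap = 43.931 − 11.339 = 32.592 m.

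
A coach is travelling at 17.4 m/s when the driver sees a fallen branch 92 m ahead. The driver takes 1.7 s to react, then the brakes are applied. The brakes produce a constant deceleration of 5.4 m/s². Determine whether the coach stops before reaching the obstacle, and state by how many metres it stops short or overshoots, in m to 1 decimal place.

Yes — it stops 34.4 m short of the obstacle

Reaction distance = 17.4000 × 1.7 = 29.580 m.
Braking distance = v²/(2a) = 302.760 / 10.800 = 28.033 m.
Total stopping distance = 29.580 + 28.033 = 57.613 m, vs 92 m available — it stops with 92 − 57.613 = 34.387 m to spare.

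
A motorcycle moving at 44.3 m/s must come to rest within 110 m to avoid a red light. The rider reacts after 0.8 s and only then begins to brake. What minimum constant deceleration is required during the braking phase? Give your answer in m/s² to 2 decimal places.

Required deceleration ≈ 13.16 m/s²

Distance covered during reaction = 44.3000 × 0.8 = 35.440 m.
Distance available for braking: 110 − 35.440 = 74.560 m.
v² = 2a·d ⇒ a = v²/(2d) = 44.3000² / (2 × 74.560) = 1962.490 / 149.120 = 13.1605 m/s².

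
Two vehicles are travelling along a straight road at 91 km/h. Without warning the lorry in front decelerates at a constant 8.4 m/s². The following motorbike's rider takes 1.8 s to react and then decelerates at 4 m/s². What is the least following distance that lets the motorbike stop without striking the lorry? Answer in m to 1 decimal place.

91 km/h ÷ 3.6 = 25.2778 m/s.
Leader travels v²/(2a_L) = 638.967 / 16.800 = 38.034 m before stopping.
Follower covers v·t_r = 25.2778 × 1.8 = 45.500 m while reacting, then v²/(2a_F) = 638.967 / 8.000 = 79.871 m while braking, for a total of 45.500 + 79.871 = 125.371 m.
Since a_F ≤ a_L and the follower starts braking later, the follower is never slower than the leader, so the closest approach is when both have stopped.
Minimum gap = 125.371 − 38.034 = 87.337 m.

Minimum gap ≈ 87.3 m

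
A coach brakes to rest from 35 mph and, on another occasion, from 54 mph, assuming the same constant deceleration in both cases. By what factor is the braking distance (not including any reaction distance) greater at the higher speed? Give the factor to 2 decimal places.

Braking distance d = v²/(2a), so with a fixed, d ∝ v².
Factor = (54/35)² = 1.5429² = 2.3805.

Factor ≈ 2.38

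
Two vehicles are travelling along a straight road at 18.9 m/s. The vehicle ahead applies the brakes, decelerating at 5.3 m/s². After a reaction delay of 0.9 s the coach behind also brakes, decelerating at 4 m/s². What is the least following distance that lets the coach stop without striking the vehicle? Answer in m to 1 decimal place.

Leader travels v²/(2a_L) = 357.210 / 10.600 = 33.699 m before stopping.
Follower covers v·t_r = 18.9000 × 0.9 = 17.010 m while reacting, then v²/(2a_F) = 357.210 / 8.000 = 44.651 m while braking, for a total of 17.010 + 44.651 = 61.661 m.
Since a_F ≤ a_L and the follower starts braking later, the follower is never slower than the leader, so the closest approach is when both have stopped.
Minimum gap = 61.661 − 33.699 = 27.962 m.

Minimum gap ≈ 28.0 m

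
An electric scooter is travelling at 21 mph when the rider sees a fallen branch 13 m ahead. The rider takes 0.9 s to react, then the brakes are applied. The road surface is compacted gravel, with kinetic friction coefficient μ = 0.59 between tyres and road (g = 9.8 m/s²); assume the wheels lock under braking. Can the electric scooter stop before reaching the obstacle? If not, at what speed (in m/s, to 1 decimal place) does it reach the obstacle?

No — it strikes the obstacle at 6.0 m/s

21 mph × 0.44704 = 9.3878 m/s.
a = μg = 0.59 × 9.8 = 5.782 m/s².
Reaction distance = 9.3878 × 0.9 = 8.449 m.
Braking distance needed to stop: v²/(2a) = 88.131 / 11.564 = 7.621 m, so total needed = 8.449 + 7.621 = 16.070 m > 13 m — it cannot stop.
Distance remaining when braking begins: 13 − 8.449 = 4.551 m.
v² = v₀² − 2a·d = 88.131 − 2 × 5.782 × 4.551 = 35.503 m²/s².
v = √35.503 = 5.958 m/s.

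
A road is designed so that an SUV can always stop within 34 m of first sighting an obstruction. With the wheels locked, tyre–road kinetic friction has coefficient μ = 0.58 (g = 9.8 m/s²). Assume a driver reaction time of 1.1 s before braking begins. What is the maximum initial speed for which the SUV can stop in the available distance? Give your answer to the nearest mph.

Maximum speed ≈ 32 mph

a = μg = 0.58 × 9.8 = 5.684 m/s².
Stopping distance: v·t_r + v²/(2a) = 34 with t_r = 1.1 s and a = 5.684 m/s².
So v² + 12.505 v − 386.51 = 0.
Positive root: v = −a·t_r + √((a·t_r)² + 2a·d) = −6.252 + √(39.088 + 386.51) = 14.3780 m/s.
14.3780 m/s ÷ 0.44704 = 32.163 mph.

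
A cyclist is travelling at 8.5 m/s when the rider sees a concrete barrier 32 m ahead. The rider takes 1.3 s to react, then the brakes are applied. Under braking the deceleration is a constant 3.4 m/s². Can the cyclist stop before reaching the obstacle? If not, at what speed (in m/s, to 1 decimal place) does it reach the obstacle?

Yes — it stops about 10.3 m short of the obstacle, so it never reaches it

Reaction distance = 8.5000 × 1.3 = 11.050 m.
Braking distance = v²/(2a) = 72.250 / 6.800 = 10.625 m.
Total stopping distance = 11.050 + 10.625 = 21.675 m, vs 32 m available — it stops with 32 − 21.675 = 10.325 m to spare.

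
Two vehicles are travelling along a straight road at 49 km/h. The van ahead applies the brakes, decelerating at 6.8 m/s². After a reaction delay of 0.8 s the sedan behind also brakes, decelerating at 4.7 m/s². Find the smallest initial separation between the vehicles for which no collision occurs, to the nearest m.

49 km/h ÷ 3.6 = 13.6111 m/s.
Leader travels v²/(2a_L) = 185.262 / 13.600 = 13.622 m before stopping.
Follower covers v·t_r = 13.6111 × 0.8 = 10.889 m while reacting, then v²/(2a_F) = 185.262 / 9.400 = 19.709 m while braking, for a total of 10.889 + 19.709 = 30.598 m.
Since a_F ≤ a_L and the follower starts braking later, the follower is never slower than the leader, so the closest approach is when both have stopped.
Minimum gap = 30.598 − 13.622 = 16.976 m.

Minimum gap ≈ 17 m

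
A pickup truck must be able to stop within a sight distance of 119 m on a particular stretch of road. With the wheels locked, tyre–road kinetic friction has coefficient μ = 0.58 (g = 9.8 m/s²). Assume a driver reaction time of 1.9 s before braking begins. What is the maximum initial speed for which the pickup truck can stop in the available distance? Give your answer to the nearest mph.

a = μg = 0.58 × 9.8 = 5.684 m/s².
Stopping distance: v·t_r + v²/(2a) = 119 with t_r = 1.9 s and a = 5.684 m/s².
So v² + 21.599 v − 1352.79 = 0.
Positive root: v = −a·t_r + √((a·t_r)² + 2a·d) = −10.800 + √(116.640 + 1352.79) = 27.5331 m/s.
27.5331 m/s ÷ 0.44704 = 61.590 mph.

Maximum speed ≈ 62 mph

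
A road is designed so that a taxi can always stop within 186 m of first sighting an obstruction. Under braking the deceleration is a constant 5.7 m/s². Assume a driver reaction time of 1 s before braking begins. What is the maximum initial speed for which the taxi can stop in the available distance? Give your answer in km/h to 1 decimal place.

Stopping distance: v·t_r + v²/(2a) = 186 with t_r = 1 s and a = 5.700 m/s².
So v² + 11.400 v − 2120.40 = 0.
Positive root: v = −a·t_r + √((a·t_r)² + 2a·d) = −5.700 + √(32.490 + 2120.40) = 40.6992 m/s.
40.6992 m/s × 3.6 = 146.517 km/h.

Maximum speed ≈ 146.5 km/h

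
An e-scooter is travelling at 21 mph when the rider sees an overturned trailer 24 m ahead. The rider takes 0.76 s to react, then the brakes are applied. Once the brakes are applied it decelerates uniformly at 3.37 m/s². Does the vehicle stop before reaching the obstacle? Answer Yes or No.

Yes

21 mph × 0.44704 = 9.3878 m/s.
Reaction distance = 9.3878 × 0.76 = 7.135 m.
Braking distance = v²/(2a) = 88.131 / 6.740 = 13.076 m.
Total stopping distance = 7.135 + 13.076 = 20.211 m, vs 24 m available — it stops with 24 − 20.211 = 3.789 m to spare.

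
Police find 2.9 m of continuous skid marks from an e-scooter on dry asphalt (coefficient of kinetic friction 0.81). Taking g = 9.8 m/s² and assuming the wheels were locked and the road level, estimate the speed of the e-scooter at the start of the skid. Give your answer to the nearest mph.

Deceleration a = μg = 0.81 × 9.8 = 7.938 m/s².
v = √(2a·d) = √(2 × 7.938 × 2.9) = √46.040 = 6.7853 m/s.
= 6.7853 ÷ 0.44704 = 15.178 mph.

Initial speed ≈ 15 mph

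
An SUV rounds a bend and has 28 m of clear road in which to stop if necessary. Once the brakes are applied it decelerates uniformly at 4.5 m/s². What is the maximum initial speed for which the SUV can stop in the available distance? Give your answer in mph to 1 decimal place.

Maximum speed ≈ 35.5 mph

v²/(2a) = d ⇒ v = √(2 × 4.500 × 28) = √252.00 = 15.8745 m/s.
15.8745 m/s ÷ 0.44704 = 35.510 mph.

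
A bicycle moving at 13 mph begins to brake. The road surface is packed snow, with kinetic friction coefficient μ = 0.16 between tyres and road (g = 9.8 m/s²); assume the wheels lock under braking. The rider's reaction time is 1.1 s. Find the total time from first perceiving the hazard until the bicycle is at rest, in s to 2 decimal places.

Total time ≈ 4.81 s

13 mph × 0.44704 = 5.8115 m/s.
a = μg = 0.16 × 9.8 = 1.568 m/s².
Braking time = v/a = 5.8115 / 1.568 = 3.706 s.
Total = 1.1 + 3.706 = 4.806 s.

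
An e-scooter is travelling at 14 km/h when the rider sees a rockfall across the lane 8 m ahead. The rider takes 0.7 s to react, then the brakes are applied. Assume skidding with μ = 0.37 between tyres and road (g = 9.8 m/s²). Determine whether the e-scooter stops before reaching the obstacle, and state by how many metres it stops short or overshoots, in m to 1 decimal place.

14 km/h ÷ 3.6 = 3.8889 m/s.
a = μg = 0.37 × 9.8 = 3.626 m/s².
Reaction distance = 3.8889 × 0.7 = 2.722 m.
Braking distance = v²/(2a) = 15.124 / 7.252 = 2.085 m.
Total stopping distance = 2.722 + 2.085 = 4.807 m, vs 8 m available — it stops with 8 − 4.807 = 3.193 m to spare.

Yes — it stops 3.2 m short of the obstacle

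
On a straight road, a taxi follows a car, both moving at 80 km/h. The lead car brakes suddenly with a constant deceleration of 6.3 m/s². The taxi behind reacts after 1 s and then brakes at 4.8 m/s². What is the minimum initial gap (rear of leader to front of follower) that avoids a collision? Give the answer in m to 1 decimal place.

Minimum gap ≈ 34.5 m

80 km/h ÷ 3.6 = 22.2222 m/s.
Leader travels v²/(2a_L) = 493.826 / 12.600 = 39.193 m before stopping.
Follower covers v·t_r = 22.2222 × 1 = 22.222 m while reacting, then v²/(2a_F) = 493.826 / 9.600 = 51.440 m while braking, for a total of 22.222 + 51.440 = 73.662 m.
Since a_F ≤ a_L and the follower starts braking later, the follower is never slower than the leader, so the closest approach is when both have stopped.
Minimum gap = 73.662 − 39.193 = 34.469 m.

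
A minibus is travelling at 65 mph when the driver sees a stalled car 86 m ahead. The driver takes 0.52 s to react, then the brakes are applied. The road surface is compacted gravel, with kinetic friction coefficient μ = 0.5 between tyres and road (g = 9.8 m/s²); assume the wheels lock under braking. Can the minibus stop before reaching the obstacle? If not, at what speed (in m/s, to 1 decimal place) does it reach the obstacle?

No — it strikes the obstacle at 12.2 m/s

65 mph × 0.44704 = 29.0576 m/s.
a = μg = 0.5 × 9.8 = 4.900 m/s².
Reaction distance = 29.0576 × 0.52 = 15.110 m.
Braking distance needed to stop: v²/(2a) = 844.344 / 9.800 = 86.158 m, so total needed = 15.110 + 86.158 = 101.268 m > 86 m — it cannot stop.
Distance remaining when braking begins: 86 − 15.110 = 70.890 m.
v² = v₀² − 2a·d = 844.344 − 2 × 4.900 × 70.890 = 149.622 m²/s².
v = √149.622 = 12.232 m/s.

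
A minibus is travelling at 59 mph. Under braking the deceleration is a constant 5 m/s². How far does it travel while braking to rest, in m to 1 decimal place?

Braking distance ≈ 69.6 m

59 mph × 0.44704 = 26.3754 m/s.
Braking distance = v²/(2a) = 26.3754² / (2 × 5.000) = 695.662 / 10.000 = 69.566 m.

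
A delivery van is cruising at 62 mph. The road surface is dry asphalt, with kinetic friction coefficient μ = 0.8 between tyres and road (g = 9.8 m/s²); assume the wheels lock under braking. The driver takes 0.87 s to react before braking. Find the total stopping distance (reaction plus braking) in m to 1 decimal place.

62 mph × 0.44704 = 27.7165 m/s.
a = μg = 0.8 × 9.8 = 7.840 m/s².
Reaction distance = v·t_r = 27.7165 × 0.87 = 24.113 m.
Braking distance = v²/(2a) = 27.7165² / (2 × 7.840) = 768.204 / 15.680 = 48.993 m.
Total = 24.113 + 48.993 = 73.106 m.

Total stopping distance ≈ 73.1 m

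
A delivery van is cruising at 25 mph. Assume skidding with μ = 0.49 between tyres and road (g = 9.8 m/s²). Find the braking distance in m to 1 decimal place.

Braking distance ≈ 13.0 m

25 mph × 0.44704 = 11.1760 m/s.
a = μg = 0.49 × 9.8 = 4.802 m/s².
Braking distance = v²/(2a) = 11.1760² / (2 × 4.802) = 124.903 / 9.604 = 13.005 m.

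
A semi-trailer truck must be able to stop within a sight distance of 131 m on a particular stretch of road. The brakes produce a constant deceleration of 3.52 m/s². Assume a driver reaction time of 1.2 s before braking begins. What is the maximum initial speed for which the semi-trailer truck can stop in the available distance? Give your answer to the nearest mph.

Stopping distance: v·t_r + v²/(2a) = 131 with t_r = 1.2 s and a = 3.520 m/s².
So v² + 8.448 v − 922.24 = 0.
Positive root: v = −a·t_r + √((a·t_r)² + 2a·d) = −4.224 + √(17.842 + 922.24) = 26.4368 m/s.
26.4368 m/s ÷ 0.44704 = 59.137 mph.

Maximum speed ≈ 59 mph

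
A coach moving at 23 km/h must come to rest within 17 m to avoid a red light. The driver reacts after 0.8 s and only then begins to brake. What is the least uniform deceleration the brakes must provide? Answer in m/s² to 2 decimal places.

23 km/h ÷ 3.6 = 6.3889 m/s.
Distance covered during reaction = 6.3889 × 0.8 = 5.111 m.
Distance available for braking: 17 − 5.111 = 11.889 m.
v² = 2a·d ⇒ a = v²/(2d) = 6.3889² / (2 × 11.889) = 40.818 / 23.778 = 1.7166 m/s².

Required deceleration ≈ 1.72 m/s²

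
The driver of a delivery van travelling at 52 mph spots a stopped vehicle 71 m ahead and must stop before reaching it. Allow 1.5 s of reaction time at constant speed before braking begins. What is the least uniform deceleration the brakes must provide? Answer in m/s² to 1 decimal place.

52 mph × 0.44704 = 23.2461 m/s.
Distance covered during reaction = 23.2461 × 1.5 = 34.869 m.
Distance available for braking: 71 − 34.869 = 36.131 m.
v² = 2a·d ⇒ a = v²/(2d) = 23.2461² / (2 × 36.131) = 540.381 / 72.262 = 7.4781 m/s².

Required deceleration ≈ 7.5 m/s²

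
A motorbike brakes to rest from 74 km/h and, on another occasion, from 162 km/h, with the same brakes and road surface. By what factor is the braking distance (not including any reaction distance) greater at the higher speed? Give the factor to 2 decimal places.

Factor ≈ 4.79

Braking distance d = v²/(2a), so with a fixed, d ∝ v².
Factor = (162/74)² = 2.1892² = 4.7926.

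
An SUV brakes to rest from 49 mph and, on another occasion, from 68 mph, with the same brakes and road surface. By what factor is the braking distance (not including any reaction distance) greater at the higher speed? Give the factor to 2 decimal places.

Braking distance d = v²/(2a), so with a fixed, d ∝ v².
Factor = (68/49)² = 1.3878² = 1.9260.

Factor ≈ 1.93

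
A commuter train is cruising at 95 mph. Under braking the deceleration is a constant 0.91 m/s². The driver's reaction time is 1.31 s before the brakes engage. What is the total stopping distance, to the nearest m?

Total stopping distance ≈ 1047 m

95 mph × 0.44704 = 42.4688 m/s.
Reaction distance = v·t_r = 42.4688 × 1.31 = 55.634 m.
Braking distance = v²/(2a) = 42.4688² / (2 × 0.910) = 1803.599 / 1.820 = 990.988 m.
Total = 55.634 + 990.988 = 1046.622 m.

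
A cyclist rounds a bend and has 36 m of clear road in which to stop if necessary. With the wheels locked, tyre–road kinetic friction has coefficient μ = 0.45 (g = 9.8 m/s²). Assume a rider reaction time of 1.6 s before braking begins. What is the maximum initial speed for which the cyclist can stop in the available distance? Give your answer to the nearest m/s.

Maximum speed ≈ 12 m/s

a = μg = 0.45 × 9.8 = 4.410 m/s².
Stopping distance: v·t_r + v²/(2a) = 36 with t_r = 1.6 s and a = 4.410 m/s².
So v² + 14.112 v − 317.52 = 0.
Positive root: v = −a·t_r + √((a·t_r)² + 2a·d) = −7.056 + √(49.787 + 317.52) = 12.1093 m/s.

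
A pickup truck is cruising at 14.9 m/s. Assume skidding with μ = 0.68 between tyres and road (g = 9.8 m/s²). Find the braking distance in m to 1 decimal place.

Braking distance ≈ 16.7 m

a = μg = 0.68 × 9.8 = 6.664 m/s².
Braking distance = v²/(2a) = 14.9000² / (2 × 6.664) = 222.010 / 13.328 = 16.657 m.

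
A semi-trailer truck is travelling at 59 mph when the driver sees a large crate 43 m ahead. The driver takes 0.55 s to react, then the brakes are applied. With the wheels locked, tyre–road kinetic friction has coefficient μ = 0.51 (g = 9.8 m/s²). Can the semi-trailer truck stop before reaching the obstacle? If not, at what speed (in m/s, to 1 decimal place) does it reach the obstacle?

59 mph × 0.44704 = 26.3754 m/s.
a = μg = 0.51 × 9.8 = 4.998 m/s².
Reaction distance = 26.3754 × 0.55 = 14.506 m.
Braking distance needed to stop: v²/(2a) = 695.662 / 9.996 = 69.594 m, so total needed = 14.506 + 69.594 = 84.100 m > 43 m — it cannot stop.
Distance remaining when braking begins: 43 − 14.506 = 28.494 m.
v² = v₀² − 2a·d = 695.662 − 2 × 4.998 × 28.494 = 410.836 m²/s².
v = √410.836 = 20.269 m/s.

No — it strikes the obstacle at 20.3 m/s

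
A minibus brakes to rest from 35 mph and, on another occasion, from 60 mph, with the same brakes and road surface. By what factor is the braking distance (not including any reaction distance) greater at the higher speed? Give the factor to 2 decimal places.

Braking distance d = v²/(2a), so with a fixed, d ∝ v².
Factor = (60/35)² = 1.7143² = 2.9388.

Factor ≈ 2.94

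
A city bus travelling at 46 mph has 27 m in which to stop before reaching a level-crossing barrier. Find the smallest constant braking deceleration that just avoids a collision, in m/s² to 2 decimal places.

Required deceleration ≈ 7.83 m/s²

46 mph × 0.44704 = 20.5638 m/s.
v² = 2a·d ⇒ a = v²/(2d) = 20.5638² / (2 × 27.000) = 422.870 / 54.000 = 7.8309 m/s².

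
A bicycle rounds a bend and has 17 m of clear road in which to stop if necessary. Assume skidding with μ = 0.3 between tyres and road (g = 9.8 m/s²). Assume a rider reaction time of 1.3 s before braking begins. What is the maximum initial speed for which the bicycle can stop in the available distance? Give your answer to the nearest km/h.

a = μg = 0.3 × 9.8 = 2.940 m/s².
Stopping distance: v·t_r + v²/(2a) = 17 with t_r = 1.3 s and a = 2.940 m/s².
So v² + 7.644 v − 99.96 = 0.
Positive root: v = −a·t_r + √((a·t_r)² + 2a·d) = −3.822 + √(14.608 + 99.96) = 6.8816 m/s.
6.8816 m/s × 3.6 = 24.774 km/h.

Maximum speed ≈ 25 km/h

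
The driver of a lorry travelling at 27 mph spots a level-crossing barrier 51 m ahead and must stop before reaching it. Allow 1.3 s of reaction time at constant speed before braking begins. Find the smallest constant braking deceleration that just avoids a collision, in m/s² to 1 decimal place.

Required deceleration ≈ 2.1 m/s²

27 mph × 0.44704 = 12.0701 m/s.
Distance covered during reaction = 12.0701 × 1.3 = 15.691 m.
Distance available for braking: 51 − 15.691 = 35.309 m.
v² = 2a·d ⇒ a = v²/(2d) = 12.0701² / (2 × 35.309) = 145.687 / 70.618 = 2.0630 m/s².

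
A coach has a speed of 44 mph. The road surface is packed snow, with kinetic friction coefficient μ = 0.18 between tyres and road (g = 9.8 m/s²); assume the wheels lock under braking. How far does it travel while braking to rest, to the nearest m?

Braking distance ≈ 110 m

44 mph × 0.44704 = 19.6698 m/s.
a = μg = 0.18 × 9.8 = 1.764 m/s².
Braking distance = v²/(2a) = 19.6698² / (2 × 1.764) = 386.901 / 3.528 = 109.666 m.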